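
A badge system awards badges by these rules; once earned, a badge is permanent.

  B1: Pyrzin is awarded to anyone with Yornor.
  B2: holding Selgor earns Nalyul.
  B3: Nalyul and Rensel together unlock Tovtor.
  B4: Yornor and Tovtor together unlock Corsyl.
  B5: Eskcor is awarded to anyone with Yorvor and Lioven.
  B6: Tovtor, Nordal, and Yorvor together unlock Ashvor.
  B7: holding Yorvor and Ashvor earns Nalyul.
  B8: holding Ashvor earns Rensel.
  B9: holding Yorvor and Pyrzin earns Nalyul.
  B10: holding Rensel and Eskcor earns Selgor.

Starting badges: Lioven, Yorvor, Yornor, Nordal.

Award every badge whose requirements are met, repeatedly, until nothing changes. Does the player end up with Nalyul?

Yes

With Yornor, Pyrzin is earned (B1).
With Yorvor and Pyrzin, Nalyul is earned (B9).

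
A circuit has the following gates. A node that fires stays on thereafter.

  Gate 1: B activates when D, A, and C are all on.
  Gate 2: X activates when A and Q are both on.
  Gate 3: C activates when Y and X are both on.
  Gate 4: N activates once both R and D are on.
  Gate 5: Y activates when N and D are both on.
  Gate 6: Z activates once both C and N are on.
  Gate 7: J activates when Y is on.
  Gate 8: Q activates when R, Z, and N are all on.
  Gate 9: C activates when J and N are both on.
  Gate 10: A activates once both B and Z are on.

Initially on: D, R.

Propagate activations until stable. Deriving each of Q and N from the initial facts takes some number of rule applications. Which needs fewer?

N

N: Gate 4: R and D on → N on. [1 rule application]
Q: R and D are on, so N activates (Gate 4). Gate 5: N and D on → Y on. Y is on, so J activates (Gate 7). Gate 9: J and N on → C on. Gate 6: C and N on → Z on. R, Z, and N are on, so Q activates (Gate 8). [6 rule applications]
N needs fewer.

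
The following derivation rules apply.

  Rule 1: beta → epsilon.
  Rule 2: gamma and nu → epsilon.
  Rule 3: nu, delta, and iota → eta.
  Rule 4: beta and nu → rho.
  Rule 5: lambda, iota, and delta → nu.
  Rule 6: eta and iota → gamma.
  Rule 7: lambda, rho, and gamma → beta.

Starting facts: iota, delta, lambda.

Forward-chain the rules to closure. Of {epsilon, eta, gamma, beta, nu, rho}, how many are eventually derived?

lambda, iota, and delta hold, so nu follows (Rule 5).
From nu, delta, and iota, Rule 3 gives eta.
From eta and iota, Rule 6 gives gamma.
From gamma and nu, Rule 2 gives epsilon.
epsilon: reached.
eta: reached.
gamma: reached.
beta would need lambda, rho, and gamma (Rule 7), but rho is never established.
nu: reached.
rho would need beta and nu (Rule 4), but beta is never established.
Reached: epsilon, eta, gamma, and nu — 4 of the 6.

4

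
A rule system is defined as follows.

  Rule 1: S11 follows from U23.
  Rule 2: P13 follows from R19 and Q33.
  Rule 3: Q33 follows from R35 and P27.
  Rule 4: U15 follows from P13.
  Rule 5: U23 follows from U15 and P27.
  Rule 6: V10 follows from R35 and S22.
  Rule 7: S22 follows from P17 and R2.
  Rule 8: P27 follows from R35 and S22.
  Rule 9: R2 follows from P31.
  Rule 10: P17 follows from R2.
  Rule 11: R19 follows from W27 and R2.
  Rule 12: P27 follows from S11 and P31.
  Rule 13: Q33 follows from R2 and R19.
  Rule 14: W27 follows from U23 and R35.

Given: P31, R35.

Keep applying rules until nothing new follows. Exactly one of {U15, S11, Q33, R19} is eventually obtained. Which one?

Q33

P31 holds, so R2 follows (Rule 9).
R2 holds, so P17 follows (Rule 10).
From P17 and R2, Rule 7 gives S22.
R35 and S22 hold, so P27 follows (Rule 8).
From R35 and P27, Rule 3 gives Q33.
U15 would need P13 (Rule 4), but P13 is never established. S11 would need U23 (Rule 1), but U23 is never established. R19 would need W27 and R2 (Rule 11), but W27 is never established.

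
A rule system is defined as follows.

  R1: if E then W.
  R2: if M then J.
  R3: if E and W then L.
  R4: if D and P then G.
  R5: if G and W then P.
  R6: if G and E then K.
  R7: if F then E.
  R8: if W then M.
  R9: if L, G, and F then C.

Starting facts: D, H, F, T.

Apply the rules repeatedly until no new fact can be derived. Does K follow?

K would need G and E (R6), but G is never established.

No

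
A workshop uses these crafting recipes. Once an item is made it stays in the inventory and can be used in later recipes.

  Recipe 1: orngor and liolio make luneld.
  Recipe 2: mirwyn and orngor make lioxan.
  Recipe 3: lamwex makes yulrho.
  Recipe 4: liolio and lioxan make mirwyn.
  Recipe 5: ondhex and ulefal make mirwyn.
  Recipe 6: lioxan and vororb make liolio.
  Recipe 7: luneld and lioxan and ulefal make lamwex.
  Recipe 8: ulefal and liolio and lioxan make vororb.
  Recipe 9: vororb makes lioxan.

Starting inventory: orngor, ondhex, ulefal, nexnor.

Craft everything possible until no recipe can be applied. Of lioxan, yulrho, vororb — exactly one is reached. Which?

ondhex and ulefal → mirwyn (Recipe 5).
Using Recipe 2, mirwyn and orngor make lioxan.
vororb would need ulefal, liolio, and lioxan (Recipe 8), but liolio is never obtained. yulrho would need lamwex (Recipe 3), but lamwex is never obtained.

lioxan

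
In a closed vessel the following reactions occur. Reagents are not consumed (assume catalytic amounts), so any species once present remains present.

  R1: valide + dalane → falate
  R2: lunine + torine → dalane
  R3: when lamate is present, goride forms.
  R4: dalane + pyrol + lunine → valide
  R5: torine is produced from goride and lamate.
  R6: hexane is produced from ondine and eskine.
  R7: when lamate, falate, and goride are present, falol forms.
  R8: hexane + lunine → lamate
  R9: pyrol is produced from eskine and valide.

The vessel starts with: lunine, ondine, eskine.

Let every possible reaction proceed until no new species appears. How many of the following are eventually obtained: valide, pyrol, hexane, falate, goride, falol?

ondine and eskine present → hexane forms (R6).
hexane and lunine present → lamate forms (R8).
lamate present → goride forms (R3).
valide would need dalane, pyrol, and lunine (R4), but pyrol never forms.
pyrol would need eskine and valide (R9), but valide never forms.
hexane: reached.
falate would need valide and dalane (R1), but valide never forms.
goride: reached.
falol would need lamate, falate, and goride (R7), but falate never forms.
Reached: hexane and goride — 2 of the 6.

2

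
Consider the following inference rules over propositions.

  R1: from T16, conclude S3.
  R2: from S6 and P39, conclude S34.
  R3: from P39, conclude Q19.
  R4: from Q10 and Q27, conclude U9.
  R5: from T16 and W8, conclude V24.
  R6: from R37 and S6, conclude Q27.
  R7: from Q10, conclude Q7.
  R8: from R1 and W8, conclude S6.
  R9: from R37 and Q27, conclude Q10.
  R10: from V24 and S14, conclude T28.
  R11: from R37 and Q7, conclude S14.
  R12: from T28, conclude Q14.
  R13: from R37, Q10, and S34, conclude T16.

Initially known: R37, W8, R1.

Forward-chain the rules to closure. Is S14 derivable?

Yes

R1 and W8 hold, so S6 follows (R8).
From R37 and S6, R6 gives Q27.
From R37 and Q27, R9 gives Q10.
Q10 holds, so Q7 follows (R7).
R37 and Q7 hold, so S14 follows (R11).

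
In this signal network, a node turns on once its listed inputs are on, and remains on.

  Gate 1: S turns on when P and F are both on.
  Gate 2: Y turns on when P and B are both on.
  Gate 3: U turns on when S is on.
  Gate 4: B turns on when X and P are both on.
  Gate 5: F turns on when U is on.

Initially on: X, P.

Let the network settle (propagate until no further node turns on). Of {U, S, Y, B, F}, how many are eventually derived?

2

Gate 4: X and P on → B on.
Gate 2: P and B on → Y on.
U would need S (Gate 3), but S never turns on.
S would need P and F (Gate 1), but F never turns on.
Y: reached.
B: reached.
F would need U (Gate 5), but U never turns on.
Reached: Y and B — 2 of the 5.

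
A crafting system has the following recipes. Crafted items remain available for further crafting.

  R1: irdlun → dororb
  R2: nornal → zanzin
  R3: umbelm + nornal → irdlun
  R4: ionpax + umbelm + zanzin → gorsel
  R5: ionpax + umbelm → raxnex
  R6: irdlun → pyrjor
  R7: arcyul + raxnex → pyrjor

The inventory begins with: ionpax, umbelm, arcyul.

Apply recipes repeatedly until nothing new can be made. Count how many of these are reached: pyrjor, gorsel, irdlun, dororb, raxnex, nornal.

ionpax + umbelm → raxnex (R5).
Using R7, arcyul and raxnex make pyrjor.
pyrjor: reached.
gorsel would need ionpax, umbelm, and zanzin (R4), but zanzin is never obtained.
irdlun would need umbelm and nornal (R3), but nornal is never obtained.
dororb would need irdlun (R1), but irdlun is never obtained.
raxnex: reached.
No rule produces nornal, and it is not given.
Reached: pyrjor and raxnex — 2 of the 6.

2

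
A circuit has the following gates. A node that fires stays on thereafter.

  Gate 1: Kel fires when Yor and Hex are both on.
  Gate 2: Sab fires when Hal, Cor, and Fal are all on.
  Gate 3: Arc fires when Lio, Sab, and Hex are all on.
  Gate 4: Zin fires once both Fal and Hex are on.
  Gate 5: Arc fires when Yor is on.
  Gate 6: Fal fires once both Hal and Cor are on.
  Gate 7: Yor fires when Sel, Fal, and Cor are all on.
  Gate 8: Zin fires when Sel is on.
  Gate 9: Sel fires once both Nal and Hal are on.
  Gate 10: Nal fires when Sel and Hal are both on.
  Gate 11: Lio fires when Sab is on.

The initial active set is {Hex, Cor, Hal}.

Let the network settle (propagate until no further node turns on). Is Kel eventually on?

Kel would need Yor and Hex (Gate 1), but Yor never turns on.

No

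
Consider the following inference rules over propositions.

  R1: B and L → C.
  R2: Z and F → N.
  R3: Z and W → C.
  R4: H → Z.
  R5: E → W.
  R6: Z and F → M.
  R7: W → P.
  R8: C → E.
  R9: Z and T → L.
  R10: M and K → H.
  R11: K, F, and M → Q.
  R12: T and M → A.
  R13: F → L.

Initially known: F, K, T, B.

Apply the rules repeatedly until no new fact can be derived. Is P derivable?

From F, R13 gives L.
B and L hold, so C follows (R1).
C holds, so E follows (R8).
E holds, so W follows (R5).
W holds, so P follows (R7).

Yes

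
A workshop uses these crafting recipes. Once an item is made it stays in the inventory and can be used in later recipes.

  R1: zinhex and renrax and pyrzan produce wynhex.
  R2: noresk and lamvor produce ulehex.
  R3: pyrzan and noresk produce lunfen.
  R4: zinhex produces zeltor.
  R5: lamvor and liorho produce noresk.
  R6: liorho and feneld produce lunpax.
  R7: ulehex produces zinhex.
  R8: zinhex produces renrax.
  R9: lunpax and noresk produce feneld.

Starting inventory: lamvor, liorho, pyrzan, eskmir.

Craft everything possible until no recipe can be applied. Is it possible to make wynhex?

lamvor and liorho → noresk (R5).
noresk and lamvor → ulehex (R2).
Using R7, ulehex makes zinhex.
zinhex → renrax (R8).
zinhex and renrax and pyrzan → wynhex (R1).

Yes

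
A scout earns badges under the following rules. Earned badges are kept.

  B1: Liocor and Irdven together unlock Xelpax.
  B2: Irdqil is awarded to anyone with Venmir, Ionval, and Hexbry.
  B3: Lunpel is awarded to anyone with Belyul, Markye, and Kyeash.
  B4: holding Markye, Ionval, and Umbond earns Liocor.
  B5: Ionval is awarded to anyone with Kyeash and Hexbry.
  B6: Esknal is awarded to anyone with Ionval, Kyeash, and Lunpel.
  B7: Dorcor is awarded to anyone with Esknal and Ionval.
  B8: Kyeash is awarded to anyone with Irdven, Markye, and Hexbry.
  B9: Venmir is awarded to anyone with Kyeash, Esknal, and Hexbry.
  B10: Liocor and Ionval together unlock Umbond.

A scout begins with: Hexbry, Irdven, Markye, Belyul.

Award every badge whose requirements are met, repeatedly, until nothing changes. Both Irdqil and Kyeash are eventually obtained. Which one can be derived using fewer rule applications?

Kyeash

Kyeash: With Irdven, Markye, and Hexbry, Kyeash is earned (B8). [1 rule application]
Irdqil: With Irdven, Markye, and Hexbry, Kyeash is earned (B8). With Belyul, Markye, and Kyeash, Lunpel is earned (B3). With Kyeash and Hexbry, Ionval is earned (B5). With Ionval, Kyeash, and Lunpel, Esknal is earned (B6). With Kyeash, Esknal, and Hexbry, Venmir is earned (B9). With Venmir, Ionval, and Hexbry, Irdqil is earned (B2). [6 rule applications]
Kyeash needs fewer.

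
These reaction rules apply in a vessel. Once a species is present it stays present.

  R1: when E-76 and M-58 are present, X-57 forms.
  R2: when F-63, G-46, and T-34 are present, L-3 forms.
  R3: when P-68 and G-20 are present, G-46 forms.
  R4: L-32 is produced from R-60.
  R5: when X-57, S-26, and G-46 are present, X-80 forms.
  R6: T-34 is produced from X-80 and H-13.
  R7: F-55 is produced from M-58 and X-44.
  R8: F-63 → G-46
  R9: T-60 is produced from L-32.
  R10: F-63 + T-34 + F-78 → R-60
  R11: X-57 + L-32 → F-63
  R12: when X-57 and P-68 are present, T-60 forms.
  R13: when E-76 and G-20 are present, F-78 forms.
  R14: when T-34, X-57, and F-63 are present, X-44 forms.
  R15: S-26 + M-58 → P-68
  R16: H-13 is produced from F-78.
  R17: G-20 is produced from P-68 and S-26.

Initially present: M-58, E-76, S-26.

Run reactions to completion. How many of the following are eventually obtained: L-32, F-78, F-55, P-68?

2

S-26 and M-58 present → P-68 forms (R15).
P-68 and S-26 present → G-20 forms (R17).
E-76 and G-20 present → F-78 forms (R13).
L-32 would need R-60 (R4), but R-60 never forms.
F-78: reached.
F-55 would need M-58 and X-44 (R7), but X-44 never forms.
P-68: reached.
Reached: F-78 and P-68 — 2 of the 4.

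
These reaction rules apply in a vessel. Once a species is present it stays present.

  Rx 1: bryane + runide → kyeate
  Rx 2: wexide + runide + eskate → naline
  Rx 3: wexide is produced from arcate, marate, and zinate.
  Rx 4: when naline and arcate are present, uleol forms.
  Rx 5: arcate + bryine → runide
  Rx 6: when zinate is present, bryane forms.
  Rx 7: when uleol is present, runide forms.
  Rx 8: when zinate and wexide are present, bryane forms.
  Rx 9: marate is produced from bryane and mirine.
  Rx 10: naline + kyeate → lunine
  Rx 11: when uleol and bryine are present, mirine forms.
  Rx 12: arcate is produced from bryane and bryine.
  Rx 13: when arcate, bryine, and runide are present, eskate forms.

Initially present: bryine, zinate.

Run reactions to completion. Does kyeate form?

Yes

zinate present → bryane forms (Rx 6).
bryane and bryine present → arcate forms (Rx 12).
arcate and bryine present → runide forms (Rx 5).
bryane and runide present → kyeate forms (Rx 1).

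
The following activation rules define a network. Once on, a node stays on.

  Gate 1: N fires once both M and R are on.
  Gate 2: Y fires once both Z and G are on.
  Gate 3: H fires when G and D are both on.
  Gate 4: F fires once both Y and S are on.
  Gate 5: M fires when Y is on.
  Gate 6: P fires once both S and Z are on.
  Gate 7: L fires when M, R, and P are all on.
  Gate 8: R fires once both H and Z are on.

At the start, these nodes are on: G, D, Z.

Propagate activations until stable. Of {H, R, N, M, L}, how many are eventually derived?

4

Gate 2: Z and G on → Y on.
Gate 3: G and D on → H on.
Y is on, so M fires (Gate 5).
H and Z are on, so R fires (Gate 8).
Gate 1: M and R on → N on.
H: reached.
R: reached.
N: reached.
M: reached.
L would need M, R, and P (Gate 7), but P never turns on.
Reached: H, R, N, and M — 4 of the 5.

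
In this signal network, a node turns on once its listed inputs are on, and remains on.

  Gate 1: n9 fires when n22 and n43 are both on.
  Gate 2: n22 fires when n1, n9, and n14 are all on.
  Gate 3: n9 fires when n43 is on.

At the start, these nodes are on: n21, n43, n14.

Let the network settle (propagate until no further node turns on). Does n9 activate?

Gate 3: n43 on → n9 on.

Yes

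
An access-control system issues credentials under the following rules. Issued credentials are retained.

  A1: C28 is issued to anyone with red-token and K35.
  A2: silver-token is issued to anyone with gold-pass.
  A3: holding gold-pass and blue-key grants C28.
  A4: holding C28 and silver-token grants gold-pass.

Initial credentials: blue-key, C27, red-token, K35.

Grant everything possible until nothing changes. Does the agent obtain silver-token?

silver-token would need gold-pass (A2), but gold-pass is never granted.

No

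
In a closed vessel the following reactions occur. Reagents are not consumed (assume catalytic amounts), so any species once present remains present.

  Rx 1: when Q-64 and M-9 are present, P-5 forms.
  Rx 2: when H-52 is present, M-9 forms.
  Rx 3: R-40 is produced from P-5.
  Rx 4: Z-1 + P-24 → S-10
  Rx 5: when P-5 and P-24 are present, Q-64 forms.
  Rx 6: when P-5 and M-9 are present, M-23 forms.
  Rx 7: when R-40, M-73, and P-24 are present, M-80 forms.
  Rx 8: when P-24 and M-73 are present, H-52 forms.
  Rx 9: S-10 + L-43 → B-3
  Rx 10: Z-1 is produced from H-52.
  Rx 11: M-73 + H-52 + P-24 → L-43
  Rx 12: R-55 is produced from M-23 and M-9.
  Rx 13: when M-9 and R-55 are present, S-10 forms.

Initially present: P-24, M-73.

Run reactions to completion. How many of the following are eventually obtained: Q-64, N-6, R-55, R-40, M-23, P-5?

0

Q-64 would need P-5 and P-24 (Rx 5), but P-5 never forms.
No rule produces N-6, and it is not given.
R-55 would need M-23 and M-9 (Rx 12), but M-23 never forms.
R-40 would need P-5 (Rx 3), but P-5 never forms.
M-23 would need P-5 and M-9 (Rx 6), but P-5 never forms.
P-5 would need Q-64 and M-9 (Rx 1), but Q-64 never forms.
None of the 6 are reached.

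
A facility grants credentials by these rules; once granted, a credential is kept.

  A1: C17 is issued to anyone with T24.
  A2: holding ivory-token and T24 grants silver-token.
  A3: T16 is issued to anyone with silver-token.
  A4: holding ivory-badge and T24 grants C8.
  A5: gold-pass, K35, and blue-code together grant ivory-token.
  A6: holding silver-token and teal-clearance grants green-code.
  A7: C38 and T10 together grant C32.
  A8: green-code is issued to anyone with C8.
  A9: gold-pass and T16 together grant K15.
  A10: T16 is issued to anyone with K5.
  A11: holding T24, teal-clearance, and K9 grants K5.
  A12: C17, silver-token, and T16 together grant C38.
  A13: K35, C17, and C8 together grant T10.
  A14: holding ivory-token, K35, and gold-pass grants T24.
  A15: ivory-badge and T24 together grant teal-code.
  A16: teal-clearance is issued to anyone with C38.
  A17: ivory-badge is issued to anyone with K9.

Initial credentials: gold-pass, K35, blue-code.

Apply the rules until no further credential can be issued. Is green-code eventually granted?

Yes

Holding gold-pass, K35, and blue-code grants ivory-token (A5).
Holding ivory-token, K35, and gold-pass grants T24 (A14).
Holding ivory-token and T24 grants silver-token (A2).
Holding T24 grants C17 (A1).
Holding silver-token grants T16 (A3).
Holding C17, silver-token, and T16 grants C38 (A12).
Holding C38 grants teal-clearance (A16).
Holding silver-token and teal-clearance grants green-code (A6).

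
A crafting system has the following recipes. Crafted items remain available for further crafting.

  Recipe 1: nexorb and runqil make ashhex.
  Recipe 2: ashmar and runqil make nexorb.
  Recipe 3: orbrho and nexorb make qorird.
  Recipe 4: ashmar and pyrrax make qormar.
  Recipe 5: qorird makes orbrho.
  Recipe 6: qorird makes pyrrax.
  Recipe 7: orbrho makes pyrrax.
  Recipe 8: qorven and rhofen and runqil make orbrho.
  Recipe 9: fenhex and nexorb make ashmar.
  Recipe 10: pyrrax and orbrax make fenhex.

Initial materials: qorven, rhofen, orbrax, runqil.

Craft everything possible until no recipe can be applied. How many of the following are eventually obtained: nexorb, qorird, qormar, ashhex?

0

nexorb would need ashmar and runqil (Recipe 2), but ashmar is never obtained.
qorird would need orbrho and nexorb (Recipe 3), but nexorb is never obtained.
qormar would need ashmar and pyrrax (Recipe 4), but ashmar is never obtained.
ashhex would need nexorb and runqil (Recipe 1), but nexorb is never obtained.
None of the 4 are reached.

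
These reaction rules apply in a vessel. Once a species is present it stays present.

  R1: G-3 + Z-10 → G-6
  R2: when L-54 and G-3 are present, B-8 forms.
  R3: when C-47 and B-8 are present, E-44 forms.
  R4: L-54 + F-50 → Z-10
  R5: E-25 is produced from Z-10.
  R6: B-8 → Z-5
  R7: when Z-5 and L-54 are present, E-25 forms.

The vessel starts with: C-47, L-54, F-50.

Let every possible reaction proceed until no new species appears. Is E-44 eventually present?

No

E-44 would need C-47 and B-8 (R3), but B-8 never forms.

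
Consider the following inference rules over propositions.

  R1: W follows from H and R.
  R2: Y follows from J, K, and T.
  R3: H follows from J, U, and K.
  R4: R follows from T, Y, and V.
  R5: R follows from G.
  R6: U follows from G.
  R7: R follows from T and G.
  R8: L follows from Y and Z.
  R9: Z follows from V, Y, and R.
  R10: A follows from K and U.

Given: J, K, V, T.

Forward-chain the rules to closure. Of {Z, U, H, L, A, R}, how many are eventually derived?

3

From J, K, and T, R2 gives Y.
T, Y, and V hold, so R follows (R4).
From V, Y, and R, R9 gives Z.
From Y and Z, R8 gives L.
Z: reached.
U would need G (R6), but G is never established.
H would need J, U, and K (R3), but U is never established.
L: reached.
A would need K and U (R10), but U is never established.
R: reached.
Reached: Z, L, and R — 3 of the 6.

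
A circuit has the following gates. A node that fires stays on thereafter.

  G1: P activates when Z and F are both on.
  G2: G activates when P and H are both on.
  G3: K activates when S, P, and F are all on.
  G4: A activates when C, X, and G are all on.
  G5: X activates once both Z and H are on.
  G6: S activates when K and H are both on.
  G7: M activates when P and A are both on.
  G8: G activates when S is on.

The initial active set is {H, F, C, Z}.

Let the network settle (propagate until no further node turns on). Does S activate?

S would need K and H (G6), but K never turns on.

No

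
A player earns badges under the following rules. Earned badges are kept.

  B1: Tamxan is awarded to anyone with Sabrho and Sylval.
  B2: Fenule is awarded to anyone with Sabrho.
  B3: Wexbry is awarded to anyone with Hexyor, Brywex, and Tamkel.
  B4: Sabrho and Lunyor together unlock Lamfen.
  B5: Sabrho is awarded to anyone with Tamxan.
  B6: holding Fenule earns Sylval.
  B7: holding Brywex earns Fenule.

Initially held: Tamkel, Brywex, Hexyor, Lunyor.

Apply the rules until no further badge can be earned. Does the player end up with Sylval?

Yes

With Brywex, Fenule is earned (B7).
With Fenule, Sylval is earned (B6).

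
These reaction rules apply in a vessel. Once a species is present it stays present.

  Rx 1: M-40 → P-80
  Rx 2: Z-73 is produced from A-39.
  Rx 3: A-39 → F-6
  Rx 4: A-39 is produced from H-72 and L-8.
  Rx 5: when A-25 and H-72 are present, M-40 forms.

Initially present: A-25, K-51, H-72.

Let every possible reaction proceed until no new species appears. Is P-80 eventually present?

Yes

A-25 and H-72 present → M-40 forms (Rx 5).
M-40 present → P-80 forms (Rx 1).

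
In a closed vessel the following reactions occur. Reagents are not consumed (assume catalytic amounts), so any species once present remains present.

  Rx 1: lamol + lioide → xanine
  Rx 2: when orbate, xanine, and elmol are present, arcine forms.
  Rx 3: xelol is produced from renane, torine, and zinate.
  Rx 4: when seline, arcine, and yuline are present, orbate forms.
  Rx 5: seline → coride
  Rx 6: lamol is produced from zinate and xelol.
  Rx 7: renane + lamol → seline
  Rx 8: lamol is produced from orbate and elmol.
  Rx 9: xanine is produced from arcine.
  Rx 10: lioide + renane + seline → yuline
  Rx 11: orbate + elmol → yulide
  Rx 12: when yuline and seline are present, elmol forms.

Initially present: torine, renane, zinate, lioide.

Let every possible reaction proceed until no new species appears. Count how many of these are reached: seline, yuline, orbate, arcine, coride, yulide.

3

renane, torine, and zinate present → xelol forms (Rx 3).
zinate and xelol present → lamol forms (Rx 6).
renane and lamol present → seline forms (Rx 7).
seline present → coride forms (Rx 5).
lioide, renane, and seline present → yuline forms (Rx 10).
seline: reached.
yuline: reached.
orbate would need seline, arcine, and yuline (Rx 4), but arcine never forms.
arcine would need orbate, xanine, and elmol (Rx 2), but orbate never forms.
coride: reached.
yulide would need orbate and elmol (Rx 11), but orbate never forms.
Reached: seline, yuline, and coride — 3 of the 6.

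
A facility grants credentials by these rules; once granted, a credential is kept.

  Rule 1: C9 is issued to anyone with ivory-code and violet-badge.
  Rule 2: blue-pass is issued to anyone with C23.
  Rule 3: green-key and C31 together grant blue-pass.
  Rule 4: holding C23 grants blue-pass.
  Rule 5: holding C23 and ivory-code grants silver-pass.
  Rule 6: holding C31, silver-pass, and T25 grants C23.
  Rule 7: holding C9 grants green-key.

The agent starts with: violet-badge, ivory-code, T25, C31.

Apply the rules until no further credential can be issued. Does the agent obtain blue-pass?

Yes

Holding ivory-code and violet-badge grants C9 (Rule 1).
Holding C9 grants green-key (Rule 7).
Holding green-key and C31 grants blue-pass (Rule 3).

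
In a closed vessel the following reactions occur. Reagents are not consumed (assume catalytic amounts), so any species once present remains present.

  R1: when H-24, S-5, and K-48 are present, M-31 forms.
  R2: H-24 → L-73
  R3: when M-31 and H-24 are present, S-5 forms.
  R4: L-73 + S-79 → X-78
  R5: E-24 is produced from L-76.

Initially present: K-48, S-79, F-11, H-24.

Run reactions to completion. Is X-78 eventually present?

Yes

H-24 present → L-73 forms (R2).
L-73 and S-79 present → X-78 forms (R4).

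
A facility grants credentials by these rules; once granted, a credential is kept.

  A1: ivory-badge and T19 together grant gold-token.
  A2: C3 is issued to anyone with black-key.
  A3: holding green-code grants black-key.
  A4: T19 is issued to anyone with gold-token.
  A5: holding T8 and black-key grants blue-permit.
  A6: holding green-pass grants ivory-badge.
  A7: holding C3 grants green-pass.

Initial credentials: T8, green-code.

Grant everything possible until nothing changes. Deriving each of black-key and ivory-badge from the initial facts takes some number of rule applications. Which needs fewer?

black-key

black-key: Holding green-code grants black-key (A3). [1 rule application]
ivory-badge: Holding green-code grants black-key (A3). Holding black-key grants C3 (A2). Holding C3 grants green-pass (A7). Holding green-pass grants ivory-badge (A6). [4 rule applications]
black-key needs fewer.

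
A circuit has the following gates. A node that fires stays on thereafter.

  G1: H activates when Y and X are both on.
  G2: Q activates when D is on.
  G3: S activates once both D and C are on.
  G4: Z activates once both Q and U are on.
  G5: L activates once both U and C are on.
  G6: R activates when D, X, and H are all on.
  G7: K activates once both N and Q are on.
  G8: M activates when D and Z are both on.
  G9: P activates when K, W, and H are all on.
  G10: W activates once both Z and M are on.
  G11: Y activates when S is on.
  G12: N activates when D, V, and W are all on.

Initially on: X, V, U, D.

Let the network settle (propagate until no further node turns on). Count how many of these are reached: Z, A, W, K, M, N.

D is on, so Q activates (G2).
G4: Q and U on → Z on.
G8: D and Z on → M on.
G10: Z and M on → W on.
G12: D, V, and W on → N on.
G7: N and Q on → K on.
Z: reached.
No rule produces A, and it is not given.
W: reached.
K: reached.
M: reached.
N: reached.
Reached: Z, W, K, M, and N — 5 of the 6.

5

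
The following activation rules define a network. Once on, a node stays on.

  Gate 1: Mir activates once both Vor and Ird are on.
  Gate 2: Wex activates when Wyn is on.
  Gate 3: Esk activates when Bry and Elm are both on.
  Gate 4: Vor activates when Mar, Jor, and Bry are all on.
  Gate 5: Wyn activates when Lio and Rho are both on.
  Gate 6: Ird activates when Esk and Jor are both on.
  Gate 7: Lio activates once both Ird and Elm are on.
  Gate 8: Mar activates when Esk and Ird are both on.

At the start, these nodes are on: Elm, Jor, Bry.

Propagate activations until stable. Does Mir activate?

Yes

Bry and Elm are on, so Esk activates (Gate 3).
Gate 6: Esk and Jor on → Ird on.
Esk and Ird are on, so Mar activates (Gate 8).
Gate 4: Mar, Jor, and Bry on → Vor on.
Gate 1: Vor and Ird on → Mir on.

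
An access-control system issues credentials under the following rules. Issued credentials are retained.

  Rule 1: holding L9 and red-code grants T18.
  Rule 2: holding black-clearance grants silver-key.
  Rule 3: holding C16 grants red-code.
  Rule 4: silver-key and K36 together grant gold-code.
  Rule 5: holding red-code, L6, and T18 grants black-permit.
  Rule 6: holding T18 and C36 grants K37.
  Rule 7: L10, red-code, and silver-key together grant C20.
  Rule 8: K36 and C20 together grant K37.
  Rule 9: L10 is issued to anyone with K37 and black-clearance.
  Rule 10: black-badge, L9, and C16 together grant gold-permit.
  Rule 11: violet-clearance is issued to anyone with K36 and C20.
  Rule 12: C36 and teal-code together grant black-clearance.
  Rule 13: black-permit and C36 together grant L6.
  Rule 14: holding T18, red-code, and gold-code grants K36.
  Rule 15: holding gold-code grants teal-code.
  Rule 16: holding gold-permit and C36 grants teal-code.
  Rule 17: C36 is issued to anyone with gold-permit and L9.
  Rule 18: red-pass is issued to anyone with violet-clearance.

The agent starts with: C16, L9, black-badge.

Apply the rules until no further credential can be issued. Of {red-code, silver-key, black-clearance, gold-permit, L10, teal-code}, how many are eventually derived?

Holding black-badge, L9, and C16 grants gold-permit (Rule 10).
Holding C16 grants red-code (Rule 3).
Holding gold-permit and L9 grants C36 (Rule 17).
Holding L9 and red-code grants T18 (Rule 1).
Holding gold-permit and C36 grants teal-code (Rule 16).
Holding T18 and C36 grants K37 (Rule 6).
Holding C36 and teal-code grants black-clearance (Rule 12).
Holding black-clearance grants silver-key (Rule 2).
Holding K37 and black-clearance grants L10 (Rule 9).
red-code: reached.
silver-key: reached.
black-clearance: reached.
gold-permit: reached.
L10: reached.
teal-code: reached.
All 6 are reached.

6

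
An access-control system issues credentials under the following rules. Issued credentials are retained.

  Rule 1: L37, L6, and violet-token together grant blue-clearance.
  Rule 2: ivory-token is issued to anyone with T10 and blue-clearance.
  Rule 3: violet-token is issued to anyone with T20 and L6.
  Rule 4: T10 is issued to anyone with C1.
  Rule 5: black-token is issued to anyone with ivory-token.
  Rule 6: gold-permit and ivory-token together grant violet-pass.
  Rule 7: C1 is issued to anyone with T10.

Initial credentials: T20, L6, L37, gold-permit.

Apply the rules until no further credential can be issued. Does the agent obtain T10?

No

T10 would need C1 (Rule 4), but C1 is never granted.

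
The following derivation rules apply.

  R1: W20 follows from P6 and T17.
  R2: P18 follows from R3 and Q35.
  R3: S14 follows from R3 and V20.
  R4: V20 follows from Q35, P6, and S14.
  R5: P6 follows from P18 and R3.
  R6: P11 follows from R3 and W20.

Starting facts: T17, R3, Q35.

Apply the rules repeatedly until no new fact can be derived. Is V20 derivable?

V20 would need Q35, P6, and S14 (R4), but S14 is never established.

No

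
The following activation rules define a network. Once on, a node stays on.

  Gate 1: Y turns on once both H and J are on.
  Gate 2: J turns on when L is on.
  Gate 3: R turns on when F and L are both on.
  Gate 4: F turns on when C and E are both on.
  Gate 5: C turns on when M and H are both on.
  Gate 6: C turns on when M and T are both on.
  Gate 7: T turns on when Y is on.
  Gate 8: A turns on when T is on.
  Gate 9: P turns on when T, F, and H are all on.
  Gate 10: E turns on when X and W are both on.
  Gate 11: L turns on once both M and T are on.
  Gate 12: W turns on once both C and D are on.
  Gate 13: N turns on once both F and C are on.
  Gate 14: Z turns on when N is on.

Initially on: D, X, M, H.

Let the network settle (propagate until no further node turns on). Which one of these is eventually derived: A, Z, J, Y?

Z

Gate 5: M and H on → C on.
Gate 12: C and D on → W on.
X and W are on, so E turns on (Gate 10).
C and E are on, so F turns on (Gate 4).
F and C are on, so N turns on (Gate 13).
N is on, so Z turns on (Gate 14).
Y would need H and J (Gate 1), but J never turns on. A would need T (Gate 8), but T never turns on. J would need L (Gate 2), but L never turns on.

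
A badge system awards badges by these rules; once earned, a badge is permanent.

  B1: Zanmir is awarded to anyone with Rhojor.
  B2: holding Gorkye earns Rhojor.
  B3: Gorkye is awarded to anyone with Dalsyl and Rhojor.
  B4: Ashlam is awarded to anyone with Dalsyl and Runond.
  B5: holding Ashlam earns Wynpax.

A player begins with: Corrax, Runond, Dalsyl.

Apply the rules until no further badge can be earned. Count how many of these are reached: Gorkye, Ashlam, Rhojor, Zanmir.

1

With Dalsyl and Runond, Ashlam is earned (B4).
Gorkye would need Dalsyl and Rhojor (B3), but Rhojor is never earned.
Ashlam: reached.
Rhojor would need Gorkye (B2), but Gorkye is never earned.
Zanmir would need Rhojor (B1), but Rhojor is never earned.
Reached: Ashlam — 1 of the 4.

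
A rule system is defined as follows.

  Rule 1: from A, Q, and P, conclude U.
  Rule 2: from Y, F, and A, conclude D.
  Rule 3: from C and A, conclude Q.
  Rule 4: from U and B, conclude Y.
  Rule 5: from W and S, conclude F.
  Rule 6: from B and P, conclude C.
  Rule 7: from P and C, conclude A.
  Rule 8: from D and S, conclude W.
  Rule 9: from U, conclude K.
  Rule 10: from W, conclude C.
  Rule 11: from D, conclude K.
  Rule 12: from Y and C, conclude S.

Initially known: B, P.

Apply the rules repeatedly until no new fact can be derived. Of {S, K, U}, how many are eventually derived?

3

B and P hold, so C follows (Rule 6).
P and C hold, so A follows (Rule 7).
From C and A, Rule 3 gives Q.
A, Q, and P hold, so U follows (Rule 1).
From U and B, Rule 4 gives Y.
U holds, so K follows (Rule 9).
Y and C hold, so S follows (Rule 12).
S: reached.
K: reached.
U: reached.
All 3 are reached.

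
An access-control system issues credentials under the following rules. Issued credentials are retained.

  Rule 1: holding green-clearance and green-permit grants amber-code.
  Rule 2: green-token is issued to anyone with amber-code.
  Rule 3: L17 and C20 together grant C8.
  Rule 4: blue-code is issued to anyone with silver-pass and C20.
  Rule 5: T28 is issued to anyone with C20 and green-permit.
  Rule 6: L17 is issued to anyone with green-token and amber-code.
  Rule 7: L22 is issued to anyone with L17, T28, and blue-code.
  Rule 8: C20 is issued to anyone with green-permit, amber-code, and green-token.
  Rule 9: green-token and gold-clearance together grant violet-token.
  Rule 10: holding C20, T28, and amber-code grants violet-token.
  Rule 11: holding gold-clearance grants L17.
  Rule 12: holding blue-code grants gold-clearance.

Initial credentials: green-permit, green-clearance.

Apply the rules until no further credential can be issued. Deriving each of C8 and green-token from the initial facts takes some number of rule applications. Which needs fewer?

green-token

green-token: Holding green-clearance and green-permit grants amber-code (Rule 1). Holding amber-code grants green-token (Rule 2). [2 rule applications]
C8: Holding green-clearance and green-permit grants amber-code (Rule 1). Holding amber-code grants green-token (Rule 2). Holding green-token and amber-code grants L17 (Rule 6). Holding green-permit, amber-code, and green-token grants C20 (Rule 8). Holding L17 and C20 grants C8 (Rule 3). [5 rule applications]
green-token needs fewer.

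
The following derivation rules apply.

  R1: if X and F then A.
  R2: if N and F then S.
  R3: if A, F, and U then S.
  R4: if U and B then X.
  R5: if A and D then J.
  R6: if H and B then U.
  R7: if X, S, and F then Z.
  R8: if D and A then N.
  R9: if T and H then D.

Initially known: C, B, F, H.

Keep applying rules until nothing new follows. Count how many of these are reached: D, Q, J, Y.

0

D would need T and H (R9), but T is never established.
No rule produces Q, and it is not given.
J would need A and D (R5), but D is never established.
No rule produces Y, and it is not given.
None of the 4 are reached.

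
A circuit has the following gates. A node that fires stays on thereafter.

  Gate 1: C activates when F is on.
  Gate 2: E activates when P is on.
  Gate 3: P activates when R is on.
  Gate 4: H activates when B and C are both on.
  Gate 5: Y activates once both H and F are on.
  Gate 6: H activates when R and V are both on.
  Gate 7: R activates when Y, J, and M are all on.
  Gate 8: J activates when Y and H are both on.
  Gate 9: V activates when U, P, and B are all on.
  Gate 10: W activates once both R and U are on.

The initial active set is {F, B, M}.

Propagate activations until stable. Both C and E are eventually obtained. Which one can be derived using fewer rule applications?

C: F is on, so C activates (Gate 1). [1 rule application]
E: Gate 1: F on → C on. Gate 4: B and C on → H on. Gate 5: H and F on → Y on. Gate 8: Y and H on → J on. Gate 7: Y, J, and M on → R on. R is on, so P activates (Gate 3). P is on, so E activates (Gate 2). [7 rule applications]
C needs fewer.

C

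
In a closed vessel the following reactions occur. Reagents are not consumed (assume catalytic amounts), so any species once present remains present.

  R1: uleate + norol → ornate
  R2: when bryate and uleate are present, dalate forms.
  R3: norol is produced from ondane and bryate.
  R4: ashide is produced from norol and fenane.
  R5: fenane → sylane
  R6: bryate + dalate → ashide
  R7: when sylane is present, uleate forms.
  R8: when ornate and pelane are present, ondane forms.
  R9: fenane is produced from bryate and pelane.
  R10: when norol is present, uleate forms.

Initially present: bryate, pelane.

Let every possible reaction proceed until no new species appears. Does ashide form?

Yes

bryate and pelane present → fenane forms (R9).
fenane present → sylane forms (R5).
sylane present → uleate forms (R7).
bryate and uleate present → dalate forms (R2).
bryate and dalate present → ashide forms (R6).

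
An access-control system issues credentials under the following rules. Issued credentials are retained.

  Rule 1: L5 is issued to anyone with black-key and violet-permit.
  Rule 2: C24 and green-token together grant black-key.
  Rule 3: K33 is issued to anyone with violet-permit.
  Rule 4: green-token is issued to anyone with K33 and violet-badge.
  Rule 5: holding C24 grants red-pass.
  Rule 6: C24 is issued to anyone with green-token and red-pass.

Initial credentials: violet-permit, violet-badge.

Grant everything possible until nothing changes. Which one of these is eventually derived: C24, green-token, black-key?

green-token

Holding violet-permit grants K33 (Rule 3).
Holding K33 and violet-badge grants green-token (Rule 4).
C24 would need green-token and red-pass (Rule 6), but red-pass is never granted. black-key would need C24 and green-token (Rule 2), but C24 is never granted.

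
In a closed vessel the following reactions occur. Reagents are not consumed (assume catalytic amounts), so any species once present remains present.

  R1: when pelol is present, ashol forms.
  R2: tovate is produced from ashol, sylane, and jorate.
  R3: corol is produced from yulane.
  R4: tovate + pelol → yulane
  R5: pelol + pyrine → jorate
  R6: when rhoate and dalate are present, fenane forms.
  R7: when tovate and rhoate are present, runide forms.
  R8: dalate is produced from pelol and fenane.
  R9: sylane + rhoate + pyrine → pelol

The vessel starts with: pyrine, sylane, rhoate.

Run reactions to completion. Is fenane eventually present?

fenane would need rhoate and dalate (R6), but dalate never forms.

No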